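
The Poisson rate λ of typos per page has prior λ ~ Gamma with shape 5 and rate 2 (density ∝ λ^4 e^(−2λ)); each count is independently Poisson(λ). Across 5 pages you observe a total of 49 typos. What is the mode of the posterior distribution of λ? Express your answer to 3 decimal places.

λ̂_MAP = 7.571

Σxᵢ = 49, n = 5.
Posterior ∝ λ^4e^(−2λ) · λ^49e^(−5λ) = λ^53e^(−7λ), i.e. Gamma(shape=54, rate=7).
The mode of a Gamma(a, b) with a ≥ 1 (shape–rate) is (a−1)/b = 53/7 ≈ 7.571.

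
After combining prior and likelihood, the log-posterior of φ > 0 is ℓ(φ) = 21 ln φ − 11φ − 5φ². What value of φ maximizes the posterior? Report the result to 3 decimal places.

φ̂_MAP = 1.000

ℓ'(φ) = 21/φ − 11 − 10φ. Setting this to zero and multiplying by φ: 10φ² + 11φ − 21 = 0.
φ = (−11 + √(11² + 4·10·21)) / (2·10) = (−11 + √961) / 20 = (−11 + 31)/20 = 1.
ℓ''(φ) = −21/φ² − 10 < 0, confirming a maximum.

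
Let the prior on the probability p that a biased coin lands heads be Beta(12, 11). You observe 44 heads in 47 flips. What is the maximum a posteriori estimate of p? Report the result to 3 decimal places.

p̂_MAP = 0.809

Prior: Beta(12, 11).
Data: 44 successes in 47 trials. The binomial likelihood contributes p^44(1−p)^3, so the posterior is Beta(12+44, 11+3) = Beta(56, 14).
For Beta(a, b) with a, b > 1 the mode is (a−1)/(a+b−2) = 55/68 ≈ 0.809.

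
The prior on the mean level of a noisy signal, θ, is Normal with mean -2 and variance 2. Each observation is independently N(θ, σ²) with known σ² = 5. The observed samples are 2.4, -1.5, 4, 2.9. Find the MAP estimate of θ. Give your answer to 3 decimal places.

θ̂_MAP = 0.431

n = 4; x̄ = (2.4 + (-1.5) + 4 + 2.9)/4 = 7.8/4 = 1.95.
For a Normal prior and Normal likelihood with known variance, the posterior is Normal; its mode equals its mean, the precision-weighted average.
Prior precision 1/σ₀² = 1/2 = 0.5; data precision n/σ² = 4/5 = 0.8.
θ̂ = (0.5·(-2) + 0.8·1.95) / (0.5 + 0.8) = 0.56/1.3 = 28/65 ≈ 0.431.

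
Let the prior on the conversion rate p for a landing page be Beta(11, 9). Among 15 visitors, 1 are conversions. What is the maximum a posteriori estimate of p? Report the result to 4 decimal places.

p̂_MAP = 0.3333

Prior: Beta(11, 9).
Data: 1 success in 15 trials. The binomial likelihood contributes p(1−p)^14, so the posterior is Beta(11+1, 9+14) = Beta(12, 23).
For Beta(a, b) with a, b > 1 the mode is (a−1)/(a+b−2) = 11/33 ≈ 0.3333.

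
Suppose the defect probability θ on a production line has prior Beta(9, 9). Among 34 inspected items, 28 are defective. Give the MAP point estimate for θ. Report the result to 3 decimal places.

θ̂_MAP = 0.720

Prior: Beta(9, 9).
Data: 28 successes in 34 trials. The binomial likelihood contributes θ^28(1−θ)^6, so the posterior is Beta(9+28, 9+6) = Beta(37, 15).
For Beta(a, b) with a, b > 1 the mode is (a−1)/(a+b−2) = 36/50 ≈ 0.720.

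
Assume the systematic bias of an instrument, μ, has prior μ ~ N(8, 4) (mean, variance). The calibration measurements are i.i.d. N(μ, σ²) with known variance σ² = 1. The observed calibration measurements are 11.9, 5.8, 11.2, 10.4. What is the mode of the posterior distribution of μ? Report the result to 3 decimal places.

μ̂_MAP = 9.718

n = 4; x̄ = (11.9 + 5.8 + 11.2 + 10.4)/4 = 39.3/4 = 9.825.
For a Normal prior and Normal likelihood with known variance, the posterior is Normal; its mode equals its mean, the precision-weighted average.
Prior precision 1/σ₀² = 1/4 = 0.25; data precision n/σ² = 4/1 = 4.
μ̂ = (0.25·8 + 4·9.825) / (0.25 + 4) = 41.3/4.25 = 826/85 ≈ 9.718.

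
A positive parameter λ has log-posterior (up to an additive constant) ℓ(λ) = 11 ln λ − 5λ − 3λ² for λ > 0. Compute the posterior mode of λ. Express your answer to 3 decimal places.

λ̂_MAP = 1.000

ℓ'(λ) = 11/λ − 5 − 6λ. Setting this to zero and multiplying by λ: 6λ² + 5λ − 11 = 0.
λ = (−5 + √(5² + 4·6·11)) / (2·6) = (−5 + √289) / 12 = (−5 + 17)/12 = 1.
ℓ''(λ) = −11/λ² − 6 < 0, confirming a maximum.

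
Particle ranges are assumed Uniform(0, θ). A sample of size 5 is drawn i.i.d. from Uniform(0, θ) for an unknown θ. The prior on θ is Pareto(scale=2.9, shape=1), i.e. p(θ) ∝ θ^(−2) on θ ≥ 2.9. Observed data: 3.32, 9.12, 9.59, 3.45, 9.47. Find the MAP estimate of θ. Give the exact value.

The Uniform(0, θ) likelihood is θ^(−n) for θ ≥ max(xᵢ), zero otherwise. Here max(xᵢ) = 9.59.
Posterior ∝ θ^(−2) · θ^(−5) = θ^(−7) on θ ≥ max(2.9, 9.59) = 9.59.
This density is strictly decreasing in θ, so the posterior mode lies at the lower boundary of the support.

θ̂_MAP = 9.59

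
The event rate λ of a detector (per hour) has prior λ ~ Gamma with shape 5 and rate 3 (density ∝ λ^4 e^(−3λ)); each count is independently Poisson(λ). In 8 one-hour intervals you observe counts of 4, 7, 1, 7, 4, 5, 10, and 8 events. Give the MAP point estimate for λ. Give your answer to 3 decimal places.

λ̂_MAP = 4.545

Σxᵢ = 4+7+1+7+4+5+10+8 = 46, with n = 8.
Posterior ∝ λ^4e^(−3λ) · λ^46e^(−8λ) = λ^50e^(−11λ), i.e. Gamma(shape=51, rate=11).
The mode of a Gamma(a, b) with a ≥ 1 (shape–rate) is (a−1)/b = 50/11 ≈ 4.545.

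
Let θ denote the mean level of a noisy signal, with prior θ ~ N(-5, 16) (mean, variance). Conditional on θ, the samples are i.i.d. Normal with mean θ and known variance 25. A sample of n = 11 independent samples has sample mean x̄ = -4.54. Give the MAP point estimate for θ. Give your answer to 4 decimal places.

n = 11, x̄ = -4.54.
For a Normal prior and Normal likelihood with known variance, the posterior is Normal; its mode equals its mean, the precision-weighted average.
Prior precision 1/σ₀² = 1/16 = 0.0625; data precision n/σ² = 11/25 = 0.44.
θ̂ = (0.0625·(-5) + 0.44·(-4.54)) / (0.0625 + 0.44) = (-2.3101)/0.5025 = -23101/5025 ≈ -4.5972.

θ̂_MAP = -4.5972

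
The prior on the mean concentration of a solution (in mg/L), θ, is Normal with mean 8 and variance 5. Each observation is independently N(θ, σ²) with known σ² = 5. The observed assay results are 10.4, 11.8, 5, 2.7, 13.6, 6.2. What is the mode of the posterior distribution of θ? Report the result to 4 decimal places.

θ̂_MAP = 8.2429

n = 6; x̄ = (10.4 + 11.8 + 5 + 2.7 + 13.6 + 6.2)/6 = 49.7/6 = 497/60 ≈ 8.2833.
For a Normal prior and Normal likelihood with known variance, the posterior is Normal; its mode equals its mean, the precision-weighted average.
Prior precision 1/σ₀² = 1/5 = 0.2; data precision n/σ² = 6/5 = 1.2.
θ̂ = (0.2·8 + 1.2·(497/60)) / (0.2 + 1.2) = 11.54/1.4 = 577/70 ≈ 8.2429.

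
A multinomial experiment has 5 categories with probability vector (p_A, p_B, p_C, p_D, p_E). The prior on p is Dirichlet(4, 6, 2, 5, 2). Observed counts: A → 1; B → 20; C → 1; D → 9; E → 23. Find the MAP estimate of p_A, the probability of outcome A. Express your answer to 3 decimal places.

MAP estimate of p_A = 0.059

The posterior is Dirichlet(αᵢ + nᵢ) = Dirichlet(5, 26, 3, 14, 25).
For a Dirichlet(a₁,…,a_K) with all aᵢ > 1, the mode has j-th component (aⱼ − 1)/(Σaᵢ − K).
Here Σaᵢ = 73 and K = 5, so p_A = (5 − 1)/(73 − 5) = 4/68 ≈ 0.059.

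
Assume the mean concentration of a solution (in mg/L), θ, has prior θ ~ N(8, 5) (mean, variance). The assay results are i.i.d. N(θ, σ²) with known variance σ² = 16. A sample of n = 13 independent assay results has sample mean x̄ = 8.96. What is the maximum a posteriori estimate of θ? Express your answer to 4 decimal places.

θ̂_MAP = 8.7704

n = 13, x̄ = 8.96.
For a Normal prior and Normal likelihood with known variance, the posterior is Normal; its mode equals its mean, the precision-weighted average.
Prior precision 1/σ₀² = 1/5 = 0.2; data precision n/σ² = 13/16 = 0.8125.
θ̂ = (0.2·8 + 0.8125·8.96) / (0.2 + 0.8125) = 8.88/1.0125 = 1184/135 ≈ 8.7704.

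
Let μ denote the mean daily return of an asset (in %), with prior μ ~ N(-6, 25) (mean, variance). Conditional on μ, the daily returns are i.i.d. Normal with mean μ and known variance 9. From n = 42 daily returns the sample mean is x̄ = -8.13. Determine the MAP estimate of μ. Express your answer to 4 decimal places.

μ̂_MAP = -8.1119

n = 42, x̄ = -8.13.
For a Normal prior and Normal likelihood with known variance, the posterior is Normal; its mode equals its mean, the precision-weighted average.
Prior precision 1/σ₀² = 1/25 = 0.04; data precision n/σ² = 42/9 = 14/3.
μ̂ = (0.04·(-6) + (14/3)·(-8.13)) / (0.04 + 14/3) = (-38.18)/(353/75) = -5727/706 ≈ -8.1119.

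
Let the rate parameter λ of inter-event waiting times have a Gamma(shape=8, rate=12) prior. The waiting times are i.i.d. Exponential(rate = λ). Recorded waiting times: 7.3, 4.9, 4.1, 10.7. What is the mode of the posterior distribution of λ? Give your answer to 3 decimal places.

The Exponential(rate=λ) likelihood is ∝ λ^n e^(−λΣtᵢ). Here n = 4 and Σtᵢ = 7.3 + 4.9 + 4.1 + 10.7 = 27.
Posterior ∝ λ^7e^(−12λ) · λ^4e^(−27λ) = λ^11e^(−39λ), i.e. Gamma(12, 39).
Mode = (a−1)/b = 11/39 ≈ 0.282.

λ̂_MAP = 0.282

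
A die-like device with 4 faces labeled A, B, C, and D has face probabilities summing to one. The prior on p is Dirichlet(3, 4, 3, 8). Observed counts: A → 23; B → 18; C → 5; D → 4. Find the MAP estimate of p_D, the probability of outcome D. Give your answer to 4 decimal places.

The posterior is Dirichlet(αᵢ + nᵢ) = Dirichlet(26, 22, 8, 12).
For a Dirichlet(a₁,…,a_K) with all aᵢ > 1, the mode has j-th component (aⱼ − 1)/(Σaᵢ − K).
Here Σaᵢ = 68 and K = 4, so p_D = (12 − 1)/(68 − 4) = 11/64 ≈ 0.1719.

MAP estimate of p_D = 0.1719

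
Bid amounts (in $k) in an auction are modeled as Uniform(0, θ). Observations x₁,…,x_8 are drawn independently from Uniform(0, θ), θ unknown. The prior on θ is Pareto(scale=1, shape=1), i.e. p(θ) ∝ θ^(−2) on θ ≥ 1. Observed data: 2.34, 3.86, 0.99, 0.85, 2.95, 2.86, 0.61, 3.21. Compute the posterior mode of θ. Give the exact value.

The Uniform(0, θ) likelihood is θ^(−n) for θ ≥ max(xᵢ), zero otherwise. Here max(xᵢ) = 3.86.
Posterior ∝ θ^(−2) · θ^(−8) = θ^(−10) on θ ≥ max(1, 3.86) = 3.86.
This density is strictly decreasing in θ, so the posterior mode lies at the lower boundary of the support.

θ̂_MAP = 3.86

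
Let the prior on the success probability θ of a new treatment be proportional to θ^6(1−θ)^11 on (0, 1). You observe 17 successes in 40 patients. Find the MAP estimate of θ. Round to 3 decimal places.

θ̂_MAP = 0.404

The prior density ∝ θ^6(1−θ)^11 is the kernel of Beta(7, 12).
Data: 17 successes in 40 trials. The binomial likelihood contributes θ^17(1−θ)^23, so the posterior is Beta(7+17, 12+23) = Beta(24, 35).
For Beta(a, b) with a, b > 1 the mode is (a−1)/(a+b−2) = 23/57 ≈ 0.404.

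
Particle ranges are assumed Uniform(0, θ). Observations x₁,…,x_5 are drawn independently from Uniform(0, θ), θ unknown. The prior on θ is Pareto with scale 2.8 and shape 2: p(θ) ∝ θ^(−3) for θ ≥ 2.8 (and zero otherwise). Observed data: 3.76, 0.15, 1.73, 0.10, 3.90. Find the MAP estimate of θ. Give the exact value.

The Uniform(0, θ) likelihood is θ^(−n) for θ ≥ max(xᵢ), zero otherwise. Here max(xᵢ) = 3.90.
Posterior ∝ θ^(−3) · θ^(−5) = θ^(−8) on θ ≥ max(2.8, 3.90) = 3.90.
This density is strictly decreasing in θ, so the posterior mode lies at the lower boundary of the support.

θ̂_MAP = 3.90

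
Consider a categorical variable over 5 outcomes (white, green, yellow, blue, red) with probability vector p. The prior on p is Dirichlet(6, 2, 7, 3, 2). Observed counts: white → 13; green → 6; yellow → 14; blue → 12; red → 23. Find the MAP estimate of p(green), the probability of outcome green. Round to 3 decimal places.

MAP estimate of p(green) = 0.084

The posterior is Dirichlet(αᵢ + nᵢ) = Dirichlet(19, 8, 21, 15, 25).
For a Dirichlet(a₁,…,a_K) with all aᵢ > 1, the mode has j-th component (aⱼ − 1)/(Σaᵢ − K).
Here Σaᵢ = 88 and K = 5, so p(green) = (8 − 1)/(88 − 5) = 7/83 ≈ 0.084.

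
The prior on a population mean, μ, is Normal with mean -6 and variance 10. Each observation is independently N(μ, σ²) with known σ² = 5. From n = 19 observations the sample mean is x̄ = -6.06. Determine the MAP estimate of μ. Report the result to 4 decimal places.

n = 19, x̄ = -6.06.
For a Normal prior and Normal likelihood with known variance, the posterior is Normal; its mode equals its mean, the precision-weighted average.
Prior precision 1/σ₀² = 1/10 = 0.1; data precision n/σ² = 19/5 = 3.8.
μ̂ = (0.1·(-6) + 3.8·(-6.06)) / (0.1 + 3.8) = (-23.628)/3.9 = -1969/325 ≈ -6.0585.

μ̂_MAP = -6.0585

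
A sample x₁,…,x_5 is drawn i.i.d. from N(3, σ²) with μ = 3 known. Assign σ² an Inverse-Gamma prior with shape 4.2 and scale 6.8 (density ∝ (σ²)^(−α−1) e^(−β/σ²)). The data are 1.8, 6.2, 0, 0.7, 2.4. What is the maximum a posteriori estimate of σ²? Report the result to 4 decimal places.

σ̂²_MAP = 2.5929

Sum of squared deviations about the known mean: SS = (1.8−3)² + (6.2−3)² + (0−3)² + (0.7−3)² + (2.4−3)² = 26.33.
The Normal likelihood contributes (σ²)^(−n/2) exp(−SS/(2σ²)), so the posterior is Inverse-Gamma(α + n/2, β + SS/2) = Inverse-Gamma(6.7, 19.965).
The mode of Inverse-Gamma(a, b) is b/(a+1) = 19.965/7.7 ≈ 2.5929.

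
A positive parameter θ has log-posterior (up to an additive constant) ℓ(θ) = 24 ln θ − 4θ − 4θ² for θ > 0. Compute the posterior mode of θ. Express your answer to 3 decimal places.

θ̂_MAP = 1.500

ℓ'(θ) = 24/θ − 4 − 8θ. Setting this to zero and multiplying by θ: 8θ² + 4θ − 24 = 0.
θ = (−4 + √(4² + 4·8·24)) / (2·8) = (−4 + √784) / 16 = (−4 + 28)/16 = 3/2.
ℓ''(θ) = −24/θ² − 8 < 0, confirming a maximum.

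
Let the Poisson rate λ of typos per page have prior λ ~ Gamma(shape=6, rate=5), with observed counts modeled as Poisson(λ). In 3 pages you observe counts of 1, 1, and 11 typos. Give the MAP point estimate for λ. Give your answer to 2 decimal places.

λ̂_MAP = 2.25

Σxᵢ = 1+1+11 = 13, with n = 3.
Posterior ∝ λ^5e^(−5λ) · λ^13e^(−3λ) = λ^18e^(−8λ), i.e. Gamma(shape=19, rate=8).
The mode of a Gamma(a, b) with a ≥ 1 (shape–rate) is (a−1)/b = 18/8 ≈ 2.25.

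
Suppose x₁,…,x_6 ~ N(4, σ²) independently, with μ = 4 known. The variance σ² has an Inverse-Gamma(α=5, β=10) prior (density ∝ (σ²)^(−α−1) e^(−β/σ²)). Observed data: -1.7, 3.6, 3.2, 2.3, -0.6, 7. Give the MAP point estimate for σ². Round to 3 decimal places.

σ̂²_MAP = 4.797

Sum of squared deviations about the known mean: SS = (-1.7−4)² + (3.6−4)² + (3.2−4)² + (2.3−4)² + (-0.6−4)² + (7−4)² = 66.34.
The Normal likelihood contributes (σ²)^(−n/2) exp(−SS/(2σ²)), so the posterior is Inverse-Gamma(α + n/2, β + SS/2) = Inverse-Gamma(8, 43.17).
The mode of Inverse-Gamma(a, b) is b/(a+1) = 43.17/9 ≈ 4.797.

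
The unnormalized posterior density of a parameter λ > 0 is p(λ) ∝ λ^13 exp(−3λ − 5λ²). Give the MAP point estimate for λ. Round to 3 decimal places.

λ̂_MAP = 1.000

ℓ'(λ) = 13/λ − 3 − 10λ. Setting this to zero and multiplying by λ: 10λ² + 3λ − 13 = 0.
λ = (−3 + √(3² + 4·10·13)) / (2·10) = (−3 + √529) / 20 = (−3 + 23)/20 = 1.
ℓ''(λ) = −13/λ² − 10 < 0, confirming a maximum.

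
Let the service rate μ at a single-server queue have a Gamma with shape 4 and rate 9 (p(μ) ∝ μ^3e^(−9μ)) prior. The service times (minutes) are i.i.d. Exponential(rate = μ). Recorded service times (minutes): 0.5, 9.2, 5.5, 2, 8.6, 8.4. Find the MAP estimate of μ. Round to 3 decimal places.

The Exponential(rate=μ) likelihood is ∝ μ^n e^(−μΣtᵢ). Here n = 6 and Σtᵢ = 0.5 + 9.2 + 5.5 + 2 + 8.6 + 8.4 = 34.2.
Posterior ∝ μ^3e^(−9μ) · μ^6e^(−34.2μ) = μ^9e^(−43.2μ), i.e. Gamma(10, 43.2).
Mode = (a−1)/b = 9/43.2 ≈ 0.208.

μ̂_MAP = 0.208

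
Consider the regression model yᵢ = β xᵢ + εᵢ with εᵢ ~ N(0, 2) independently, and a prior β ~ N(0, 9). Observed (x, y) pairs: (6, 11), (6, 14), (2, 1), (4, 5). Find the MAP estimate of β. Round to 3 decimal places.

β̂_MAP = 1.865

log p(β | y) = −Σ(yᵢ − βxᵢ)²/(2·2) − β²/(2·9) + const.
Setting the derivative to zero: Σxᵢ(yᵢ − βxᵢ)/2 − β/9 = 0, so β = Σxᵢyᵢ / (Σxᵢ² + σ²/τ²).
Σxᵢyᵢ = 6·11 + 6·14 + 2·1 + 4·5 = 172; Σxᵢ² = 92; σ²/τ² = 2/9.
β̂_MAP = 172 / (92 + 2/9) = 172/(830/9) = 774/415 ≈ 1.865.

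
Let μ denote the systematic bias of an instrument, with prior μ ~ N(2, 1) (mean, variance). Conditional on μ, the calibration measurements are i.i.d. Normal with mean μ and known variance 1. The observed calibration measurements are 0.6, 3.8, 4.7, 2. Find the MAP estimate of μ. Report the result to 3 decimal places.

n = 4; x̄ = (0.6 + 3.8 + 4.7 + 2)/4 = 11.1/4 = 2.775.
For a Normal prior and Normal likelihood with known variance, the posterior is Normal; its mode equals its mean, the precision-weighted average.
Prior precision 1/σ₀² = 1/1 = 1; data precision n/σ² = 4/1 = 4.
μ̂ = (1·2 + 4·2.775) / (1 + 4) = 13.1/5 = 2.620.

μ̂_MAP = 2.620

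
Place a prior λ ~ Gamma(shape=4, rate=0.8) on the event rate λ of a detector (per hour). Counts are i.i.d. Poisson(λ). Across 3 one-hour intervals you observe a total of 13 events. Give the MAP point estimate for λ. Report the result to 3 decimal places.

λ̂_MAP = 4.211

Σxᵢ = 13, n = 3.
Posterior ∝ λ^3e^(−0.8λ) · λ^13e^(−3λ) = λ^16e^(−3.8λ), i.e. Gamma(shape=17, rate=3.8).
The mode of a Gamma(a, b) with a ≥ 1 (shape–rate) is (a−1)/b = 16/3.8 ≈ 4.211.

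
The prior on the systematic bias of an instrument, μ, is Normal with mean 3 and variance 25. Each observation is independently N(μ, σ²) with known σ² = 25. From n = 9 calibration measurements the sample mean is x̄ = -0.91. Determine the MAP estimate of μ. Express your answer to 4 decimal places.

μ̂_MAP = -0.5190

n = 9, x̄ = -0.91.
For a Normal prior and Normal likelihood with known variance, the posterior is Normal; its mode equals its mean, the precision-weighted average.
Prior precision 1/σ₀² = 1/25 = 0.04; data precision n/σ² = 9/25 = 0.36.
μ̂ = (0.04·3 + 0.36·(-0.91)) / (0.04 + 0.36) = (-0.2076)/0.4 = -0.5190.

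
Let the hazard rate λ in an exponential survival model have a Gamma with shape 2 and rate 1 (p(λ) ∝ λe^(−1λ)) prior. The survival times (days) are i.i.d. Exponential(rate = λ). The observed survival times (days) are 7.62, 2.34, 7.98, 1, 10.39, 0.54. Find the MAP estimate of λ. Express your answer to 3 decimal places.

λ̂_MAP = 0.227

The Exponential(rate=λ) likelihood is ∝ λ^n e^(−λΣtᵢ). Here n = 6 and Σtᵢ = 7.62 + 2.34 + 7.98 + 1 + 10.39 + 0.54 = 29.87.
Posterior ∝ λe^(−1λ) · λ^6e^(−29.87λ) = λ^7e^(−30.87λ), i.e. Gamma(8, 30.87).
Mode = (a−1)/b = 7/30.87 ≈ 0.227.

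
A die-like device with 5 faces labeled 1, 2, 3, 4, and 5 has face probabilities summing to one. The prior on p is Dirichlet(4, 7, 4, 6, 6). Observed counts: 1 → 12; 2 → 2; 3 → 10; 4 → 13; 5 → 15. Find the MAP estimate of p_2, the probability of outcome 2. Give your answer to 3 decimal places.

MAP estimate: 0.108

The posterior is Dirichlet(αᵢ + nᵢ) = Dirichlet(16, 9, 14, 19, 21).
For a Dirichlet(a₁,…,a_K) with all aᵢ > 1, the mode has j-th component (aⱼ − 1)/(Σaᵢ − K).
Here Σaᵢ = 79 and K = 5, so p_2 = (9 − 1)/(79 − 5) = 8/74 ≈ 0.108.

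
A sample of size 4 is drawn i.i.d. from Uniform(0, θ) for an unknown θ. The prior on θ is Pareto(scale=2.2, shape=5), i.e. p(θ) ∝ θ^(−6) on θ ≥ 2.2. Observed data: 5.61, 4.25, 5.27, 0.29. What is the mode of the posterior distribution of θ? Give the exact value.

θ̂_MAP = 5.61

The Uniform(0, θ) likelihood is θ^(−n) for θ ≥ max(xᵢ), zero otherwise. Here max(xᵢ) = 5.61.
Posterior ∝ θ^(−6) · θ^(−4) = θ^(−10) on θ ≥ max(2.2, 5.61) = 5.61.
This density is strictly decreasing in θ, so the posterior mode lies at the lower boundary of the support.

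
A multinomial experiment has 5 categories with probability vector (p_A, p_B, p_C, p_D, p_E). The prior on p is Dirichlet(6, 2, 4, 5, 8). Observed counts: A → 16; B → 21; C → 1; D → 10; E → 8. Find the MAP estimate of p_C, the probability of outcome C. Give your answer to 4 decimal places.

The posterior is Dirichlet(αᵢ + nᵢ) = Dirichlet(22, 23, 5, 15, 16).
For a Dirichlet(a₁,…,a_K) with all aᵢ > 1, the mode has j-th component (aⱼ − 1)/(Σaᵢ − K).
Here Σaᵢ = 81 and K = 5, so p_C = (5 − 1)/(81 − 5) = 4/76 ≈ 0.0526.

MAP estimate of p_C = 0.0526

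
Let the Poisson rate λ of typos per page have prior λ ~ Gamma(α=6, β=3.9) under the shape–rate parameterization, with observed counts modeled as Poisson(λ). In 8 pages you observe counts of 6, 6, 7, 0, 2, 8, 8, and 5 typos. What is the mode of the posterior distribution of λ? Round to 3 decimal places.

Σxᵢ = 6+6+7+0+2+8+8+5 = 42, with n = 8.
Posterior ∝ λ^5e^(−3.9λ) · λ^42e^(−8λ) = λ^47e^(−11.9λ), i.e. Gamma(shape=48, rate=11.9).
The mode of a Gamma(a, b) with a ≥ 1 (shape–rate) is (a−1)/b = 47/11.9 ≈ 3.950.

λ̂_MAP = 3.950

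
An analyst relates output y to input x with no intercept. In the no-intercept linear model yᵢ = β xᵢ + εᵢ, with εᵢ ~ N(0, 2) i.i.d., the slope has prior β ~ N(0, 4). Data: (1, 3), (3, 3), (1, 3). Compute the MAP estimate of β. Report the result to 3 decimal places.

β̂_MAP = 1.304

log p(β | y) = −Σ(yᵢ − βxᵢ)²/(2·2) − β²/(2·4) + const.
Setting the derivative to zero: Σxᵢ(yᵢ − βxᵢ)/2 − β/4 = 0, so β = Σxᵢyᵢ / (Σxᵢ² + σ²/τ²).
Σxᵢyᵢ = 1·3 + 3·3 + 1·3 = 15; Σxᵢ² = 11; σ²/τ² = 0.5.
β̂_MAP = 15 / (11 + 0.5) = 15/11.5 ≈ 1.304.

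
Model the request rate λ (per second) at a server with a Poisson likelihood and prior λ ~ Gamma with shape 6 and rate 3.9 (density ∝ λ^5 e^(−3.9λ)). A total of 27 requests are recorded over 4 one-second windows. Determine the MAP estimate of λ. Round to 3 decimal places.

λ̂_MAP = 4.051

Σxᵢ = 27, n = 4.
Posterior ∝ λ^5e^(−3.9λ) · λ^27e^(−4λ) = λ^32e^(−7.9λ), i.e. Gamma(shape=33, rate=7.9).
The mode of a Gamma(a, b) with a ≥ 1 (shape–rate) is (a−1)/b = 32/7.9 ≈ 4.051.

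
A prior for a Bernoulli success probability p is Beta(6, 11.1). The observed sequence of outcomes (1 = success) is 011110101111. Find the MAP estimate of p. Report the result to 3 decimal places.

p̂_MAP = 0.517

Prior: Beta(6, 11.1).
Data: 9 successes in 12 trials (from the sequence). The binomial likelihood contributes p^9(1−p)^3, so the posterior is Beta(6+9, 11.1+3) = Beta(15, 14.1).
For Beta(a, b) with a, b > 1 the mode is (a−1)/(a+b−2) = 14/27.1 ≈ 0.517.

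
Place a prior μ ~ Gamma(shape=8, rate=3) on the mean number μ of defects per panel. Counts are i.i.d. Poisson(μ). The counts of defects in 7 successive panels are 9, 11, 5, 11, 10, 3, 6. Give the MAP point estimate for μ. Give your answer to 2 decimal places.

μ̂_MAP = 6.20

Σxᵢ = 9+11+5+11+10+3+6 = 55, with n = 7.
Posterior ∝ μ^7e^(−3μ) · μ^55e^(−7μ) = μ^62e^(−10μ), i.e. Gamma(shape=63, rate=10).
The mode of a Gamma(a, b) with a ≥ 1 (shape–rate) is (a−1)/b = 62/10 ≈ 6.20.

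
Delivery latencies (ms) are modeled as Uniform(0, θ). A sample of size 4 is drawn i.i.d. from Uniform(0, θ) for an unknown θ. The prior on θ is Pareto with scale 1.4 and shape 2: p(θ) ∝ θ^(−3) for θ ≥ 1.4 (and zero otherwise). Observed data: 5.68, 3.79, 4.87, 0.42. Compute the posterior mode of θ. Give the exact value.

The Uniform(0, θ) likelihood is θ^(−n) for θ ≥ max(xᵢ), zero otherwise. Here max(xᵢ) = 5.68.
Posterior ∝ θ^(−3) · θ^(−4) = θ^(−7) on θ ≥ max(1.4, 5.68) = 5.68.
This density is strictly decreasing in θ, so the posterior mode lies at the lower boundary of the support.

θ̂_MAP = 5.68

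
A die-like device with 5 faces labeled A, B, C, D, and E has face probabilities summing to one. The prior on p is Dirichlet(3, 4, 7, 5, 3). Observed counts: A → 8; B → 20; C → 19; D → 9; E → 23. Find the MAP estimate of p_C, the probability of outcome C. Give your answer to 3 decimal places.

MAP estimate of p_C = 0.260

The posterior is Dirichlet(αᵢ + nᵢ) = Dirichlet(11, 24, 26, 14, 26).
For a Dirichlet(a₁,…,a_K) with all aᵢ > 1, the mode has j-th component (aⱼ − 1)/(Σaᵢ − K).
Here Σaᵢ = 101 and K = 5, so p_C = (26 − 1)/(101 − 5) = 25/96 ≈ 0.260.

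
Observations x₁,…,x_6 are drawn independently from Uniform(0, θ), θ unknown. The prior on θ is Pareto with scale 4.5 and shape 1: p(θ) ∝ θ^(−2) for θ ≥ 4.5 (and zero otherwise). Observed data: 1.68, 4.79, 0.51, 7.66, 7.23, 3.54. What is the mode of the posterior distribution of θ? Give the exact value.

The Uniform(0, θ) likelihood is θ^(−n) for θ ≥ max(xᵢ), zero otherwise. Here max(xᵢ) = 7.66.
Posterior ∝ θ^(−2) · θ^(−6) = θ^(−8) on θ ≥ max(4.5, 7.66) = 7.66.
This density is strictly decreasing in θ, so the posterior mode lies at the lower boundary of the support.

θ̂_MAP = 7.66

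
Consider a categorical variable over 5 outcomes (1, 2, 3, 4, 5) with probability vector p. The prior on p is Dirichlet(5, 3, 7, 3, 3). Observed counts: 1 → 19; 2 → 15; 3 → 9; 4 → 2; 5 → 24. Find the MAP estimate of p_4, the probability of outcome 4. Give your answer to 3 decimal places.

The posterior is Dirichlet(αᵢ + nᵢ) = Dirichlet(24, 18, 16, 5, 27).
For a Dirichlet(a₁,…,a_K) with all aᵢ > 1, the mode has j-th component (aⱼ − 1)/(Σaᵢ − K).
Here Σaᵢ = 90 and K = 5, so p_4 = (5 − 1)/(90 − 5) = 4/85 ≈ 0.047.

MAP estimate: 0.047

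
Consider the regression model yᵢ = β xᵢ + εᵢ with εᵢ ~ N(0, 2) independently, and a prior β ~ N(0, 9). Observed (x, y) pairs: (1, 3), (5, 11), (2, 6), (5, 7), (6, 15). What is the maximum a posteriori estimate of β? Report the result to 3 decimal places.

log p(β | y) = −Σ(yᵢ − βxᵢ)²/(2·2) − β²/(2·9) + const.
Setting the derivative to zero: Σxᵢ(yᵢ − βxᵢ)/2 − β/9 = 0, so β = Σxᵢyᵢ / (Σxᵢ² + σ²/τ²).
Σxᵢyᵢ = 1·3 + 5·11 + 2·6 + 5·7 + 6·15 = 195; Σxᵢ² = 91; σ²/τ² = 2/9.
β̂_MAP = 195 / (91 + 2/9) = 195/(821/9) = 1755/821 ≈ 2.138.

β̂_MAP = 2.138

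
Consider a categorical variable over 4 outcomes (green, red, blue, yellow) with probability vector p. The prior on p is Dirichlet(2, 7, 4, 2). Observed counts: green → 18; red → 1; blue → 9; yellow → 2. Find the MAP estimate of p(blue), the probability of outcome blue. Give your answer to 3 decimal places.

The posterior is Dirichlet(αᵢ + nᵢ) = Dirichlet(20, 8, 13, 4).
For a Dirichlet(a₁,…,a_K) with all aᵢ > 1, the mode has j-th component (aⱼ − 1)/(Σaᵢ − K).
Here Σaᵢ = 45 and K = 4, so p(blue) = (13 − 1)/(45 − 4) = 12/41 ≈ 0.293.

MAP estimate of p(blue) = 0.293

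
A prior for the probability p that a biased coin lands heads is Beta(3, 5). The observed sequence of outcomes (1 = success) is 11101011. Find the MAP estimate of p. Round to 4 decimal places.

Prior: Beta(3, 5).
Data: 6 successes in 8 trials (from the sequence). The binomial likelihood contributes p^6(1−p)^2, so the posterior is Beta(3+6, 5+2) = Beta(9, 7).
For Beta(a, b) with a, b > 1 the mode is (a−1)/(a+b−2) = 8/14 ≈ 0.5714.

p̂_MAP = 0.5714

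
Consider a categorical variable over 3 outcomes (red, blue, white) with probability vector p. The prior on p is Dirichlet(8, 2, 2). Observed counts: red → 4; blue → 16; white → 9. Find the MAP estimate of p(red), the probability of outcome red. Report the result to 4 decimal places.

The posterior is Dirichlet(αᵢ + nᵢ) = Dirichlet(12, 18, 11).
For a Dirichlet(a₁,…,a_K) with all aᵢ > 1, the mode has j-th component (aⱼ − 1)/(Σaᵢ − K).
Here Σaᵢ = 41 and K = 3, so p(red) = (12 − 1)/(41 − 3) = 11/38 ≈ 0.2895.

MAP estimate of p(red) = 0.2895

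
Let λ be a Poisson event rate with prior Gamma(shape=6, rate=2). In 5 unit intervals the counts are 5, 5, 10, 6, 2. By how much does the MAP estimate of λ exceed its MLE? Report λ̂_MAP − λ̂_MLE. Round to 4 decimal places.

Σxᵢ = 28. Posterior is Gamma(34, 7); MAP = (34−1)/7 = 33/7 ≈ 4.71429.
MLE = x̄ = 28/5 ≈ 5.60000.
Difference = 33/7 − 28/5 = -31/35 ≈ -0.8857.

MAP − MLE = -0.8857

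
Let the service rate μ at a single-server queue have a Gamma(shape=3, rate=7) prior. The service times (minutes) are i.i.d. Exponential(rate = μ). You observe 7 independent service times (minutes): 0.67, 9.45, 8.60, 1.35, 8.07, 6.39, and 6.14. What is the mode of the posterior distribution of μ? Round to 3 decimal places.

The Exponential(rate=μ) likelihood is ∝ μ^n e^(−μΣtᵢ). Here n = 7 and Σtᵢ = 0.67 + 9.45 + 8.60 + 1.35 + 8.07 + 6.39 + 6.14 = 40.67.
Posterior ∝ μ^2e^(−7μ) · μ^7e^(−40.67μ) = μ^9e^(−47.67μ), i.e. Gamma(10, 47.67).
Mode = (a−1)/b = 9/47.67 ≈ 0.189.

μ̂_MAP = 0.189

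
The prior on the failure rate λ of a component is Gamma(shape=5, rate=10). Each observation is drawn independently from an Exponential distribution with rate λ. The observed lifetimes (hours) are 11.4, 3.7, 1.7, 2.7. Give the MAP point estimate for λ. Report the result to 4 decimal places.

λ̂_MAP = 0.2712

The Exponential(rate=λ) likelihood is ∝ λ^n e^(−λΣtᵢ). Here n = 4 and Σtᵢ = 11.4 + 3.7 + 1.7 + 2.7 = 19.5.
Posterior ∝ λ^4e^(−10λ) · λ^4e^(−19.5λ) = λ^8e^(−29.5λ), i.e. Gamma(9, 29.5).
Mode = (a−1)/b = 8/29.5 ≈ 0.2712.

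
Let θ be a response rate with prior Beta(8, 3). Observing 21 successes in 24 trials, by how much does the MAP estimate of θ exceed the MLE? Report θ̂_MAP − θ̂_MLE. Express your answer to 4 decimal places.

MAP − MLE = -0.0265

Posterior is Beta(29, 6); MAP = (29−1)/(35−2) = 28/33 ≈ 0.84848.
MLE ignores the prior: θ̂_MLE = k/n = 21/24 ≈ 0.87500.
Difference = 28/33 − 21/24 = -7/264 ≈ -0.0265.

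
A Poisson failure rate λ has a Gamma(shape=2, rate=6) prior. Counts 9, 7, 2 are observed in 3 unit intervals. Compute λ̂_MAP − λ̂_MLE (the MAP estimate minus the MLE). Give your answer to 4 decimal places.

MAP − MLE = -3.8889

Σxᵢ = 18. Posterior is Gamma(20, 9); MAP = (20−1)/9 = 19/9 ≈ 2.11111.
MLE = x̄ = 18/3 ≈ 6.00000.
Difference = 19/9 − 18/3 = -35/9 ≈ -3.8889.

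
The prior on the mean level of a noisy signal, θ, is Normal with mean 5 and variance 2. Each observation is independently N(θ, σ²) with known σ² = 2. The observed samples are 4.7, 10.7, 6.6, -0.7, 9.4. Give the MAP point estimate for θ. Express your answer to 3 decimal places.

θ̂_MAP = 5.950

n = 5; x̄ = (4.7 + 10.7 + 6.6 + (-0.7) + 9.4)/5 = 30.7/5 = 6.14.
For a Normal prior and Normal likelihood with known variance, the posterior is Normal; its mode equals its mean, the precision-weighted average.
Prior precision 1/σ₀² = 1/2 = 0.5; data precision n/σ² = 5/2 = 2.5.
θ̂ = (0.5·5 + 2.5·6.14) / (0.5 + 2.5) = 17.85/3 = 5.950.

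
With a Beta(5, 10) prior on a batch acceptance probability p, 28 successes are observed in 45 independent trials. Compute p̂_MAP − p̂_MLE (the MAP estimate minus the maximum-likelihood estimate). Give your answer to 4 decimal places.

Posterior is Beta(33, 27); MAP = (33−1)/(60−2) = 32/58 ≈ 0.55172.
MLE ignores the prior: p̂_MLE = k/n = 28/45 ≈ 0.62222.
Difference = 32/58 − 28/45 = -92/1305 ≈ -0.0705.

MAP − MLE = -0.0705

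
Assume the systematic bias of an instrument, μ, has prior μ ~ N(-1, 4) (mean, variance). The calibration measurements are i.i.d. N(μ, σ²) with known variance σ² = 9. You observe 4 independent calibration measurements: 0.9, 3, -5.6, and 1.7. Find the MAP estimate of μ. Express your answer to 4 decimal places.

μ̂_MAP = -0.3600

n = 4; x̄ = (0.9 + 3 + (-5.6) + 1.7)/4 = 0/4 = 0.
For a Normal prior and Normal likelihood with known variance, the posterior is Normal; its mode equals its mean, the precision-weighted average.
Prior precision 1/σ₀² = 1/4 = 0.25; data precision n/σ² = 4/9.
μ̂ = (0.25·(-1) + (4/9)·0) / (0.25 + 4/9) = (-0.25)/(25/36) = -0.3600.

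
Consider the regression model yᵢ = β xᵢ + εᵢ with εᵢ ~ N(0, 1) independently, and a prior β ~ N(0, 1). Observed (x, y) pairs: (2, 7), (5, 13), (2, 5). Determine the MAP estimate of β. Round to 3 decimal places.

β̂_MAP = 2.618

log p(β | y) = −Σ(yᵢ − βxᵢ)²/(2·1) − β²/(2·1) + const.
Setting the derivative to zero: Σxᵢ(yᵢ − βxᵢ)/1 − β/1 = 0, so β = Σxᵢyᵢ / (Σxᵢ² + σ²/τ²).
Σxᵢyᵢ = 2·7 + 5·13 + 2·5 = 89; Σxᵢ² = 33; σ²/τ² = 1.
β̂_MAP = 89 / (33 + 1) = 89/34 ≈ 2.618.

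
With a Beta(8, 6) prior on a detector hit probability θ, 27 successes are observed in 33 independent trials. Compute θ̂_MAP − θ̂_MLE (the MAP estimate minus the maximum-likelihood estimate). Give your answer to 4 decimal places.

Posterior is Beta(35, 12); MAP = (35−1)/(47−2) = 34/45 ≈ 0.75556.
MLE ignores the prior: θ̂_MLE = k/n = 27/33 ≈ 0.81818.
Difference = 34/45 − 27/33 = -31/495 ≈ -0.0626.

MAP − MLE = -0.0626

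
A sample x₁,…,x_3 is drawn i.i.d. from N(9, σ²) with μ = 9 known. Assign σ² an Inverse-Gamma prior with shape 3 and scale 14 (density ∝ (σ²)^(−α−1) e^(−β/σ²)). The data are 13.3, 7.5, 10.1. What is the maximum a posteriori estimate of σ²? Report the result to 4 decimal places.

Sum of squared deviations about the known mean: SS = (13.3−9)² + (7.5−9)² + (10.1−9)² = 21.95.
The Normal likelihood contributes (σ²)^(−n/2) exp(−SS/(2σ²)), so the posterior is Inverse-Gamma(α + n/2, β + SS/2) = Inverse-Gamma(4.5, 24.975).
The mode of Inverse-Gamma(a, b) is b/(a+1) = 24.975/5.5 ≈ 4.5409.

σ̂²_MAP = 4.5409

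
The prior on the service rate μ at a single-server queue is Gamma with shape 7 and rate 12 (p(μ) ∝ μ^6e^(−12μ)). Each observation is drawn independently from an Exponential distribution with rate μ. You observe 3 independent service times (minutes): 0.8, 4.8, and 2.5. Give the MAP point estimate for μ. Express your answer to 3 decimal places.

The Exponential(rate=μ) likelihood is ∝ μ^n e^(−μΣtᵢ). Here n = 3 and Σtᵢ = 0.8 + 4.8 + 2.5 = 8.1.
Posterior ∝ μ^6e^(−12μ) · μ^3e^(−8.1μ) = μ^9e^(−20.1μ), i.e. Gamma(10, 20.1).
Mode = (a−1)/b = 9/20.1 ≈ 0.448.

μ̂_MAP = 0.448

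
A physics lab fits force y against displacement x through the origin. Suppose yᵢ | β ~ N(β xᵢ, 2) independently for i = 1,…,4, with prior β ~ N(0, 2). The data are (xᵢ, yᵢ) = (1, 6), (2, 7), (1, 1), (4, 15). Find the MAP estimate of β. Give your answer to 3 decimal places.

β̂_MAP = 3.522

log p(β | y) = −Σ(yᵢ − βxᵢ)²/(2·2) − β²/(2·2) + const.
Setting the derivative to zero: Σxᵢ(yᵢ − βxᵢ)/2 − β/2 = 0, so β = Σxᵢyᵢ / (Σxᵢ² + σ²/τ²).
Σxᵢyᵢ = 1·6 + 2·7 + 1·1 + 4·15 = 81; Σxᵢ² = 22; σ²/τ² = 1.
β̂_MAP = 81 / (22 + 1) = 81/23 ≈ 3.522.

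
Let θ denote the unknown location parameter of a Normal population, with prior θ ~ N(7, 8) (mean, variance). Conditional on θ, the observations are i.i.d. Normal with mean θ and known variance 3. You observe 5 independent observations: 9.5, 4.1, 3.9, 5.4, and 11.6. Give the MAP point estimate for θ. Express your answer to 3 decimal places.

θ̂_MAP = 6.907

n = 5; x̄ = (9.5 + 4.1 + 3.9 + 5.4 + 11.6)/5 = 34.5/5 = 6.9.
For a Normal prior and Normal likelihood with known variance, the posterior is Normal; its mode equals its mean, the precision-weighted average.
Prior precision 1/σ₀² = 1/8 = 0.125; data precision n/σ² = 5/3.
θ̂ = (0.125·7 + (5/3)·6.9) / (0.125 + 5/3) = 12.375/(43/24) = 297/43 ≈ 6.907.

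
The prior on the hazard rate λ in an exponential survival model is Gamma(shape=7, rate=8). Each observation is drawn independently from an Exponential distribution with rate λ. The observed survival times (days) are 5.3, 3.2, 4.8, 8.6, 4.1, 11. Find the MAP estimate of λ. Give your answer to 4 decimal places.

The Exponential(rate=λ) likelihood is ∝ λ^n e^(−λΣtᵢ). Here n = 6 and Σtᵢ = 5.3 + 3.2 + 4.8 + 8.6 + 4.1 + 11 = 37.
Posterior ∝ λ^6e^(−8λ) · λ^6e^(−37λ) = λ^12e^(−45λ), i.e. Gamma(13, 45).
Mode = (a−1)/b = 12/45 ≈ 0.2667.

λ̂_MAP = 0.2667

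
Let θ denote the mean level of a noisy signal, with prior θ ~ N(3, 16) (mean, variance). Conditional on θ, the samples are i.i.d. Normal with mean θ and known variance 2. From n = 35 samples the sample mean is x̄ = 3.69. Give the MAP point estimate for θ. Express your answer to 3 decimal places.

n = 35, x̄ = 3.69.
For a Normal prior and Normal likelihood with known variance, the posterior is Normal; its mode equals its mean, the precision-weighted average.
Prior precision 1/σ₀² = 1/16 = 0.0625; data precision n/σ² = 35/2 = 17.5.
θ̂ = (0.0625·3 + 17.5·3.69) / (0.0625 + 17.5) = 64.7625/17.5625 = 5181/1405 ≈ 3.688.

θ̂_MAP = 3.688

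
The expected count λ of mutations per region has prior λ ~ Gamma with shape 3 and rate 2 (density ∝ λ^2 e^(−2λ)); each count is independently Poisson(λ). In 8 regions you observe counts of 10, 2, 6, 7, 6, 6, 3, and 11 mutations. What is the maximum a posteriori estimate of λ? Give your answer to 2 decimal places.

Σxᵢ = 10+2+6+7+6+6+3+11 = 51, with n = 8.
Posterior ∝ λ^2e^(−2λ) · λ^51e^(−8λ) = λ^53e^(−10λ), i.e. Gamma(shape=54, rate=10).
The mode of a Gamma(a, b) with a ≥ 1 (shape–rate) is (a−1)/b = 53/10 ≈ 5.30.

λ̂_MAP = 5.30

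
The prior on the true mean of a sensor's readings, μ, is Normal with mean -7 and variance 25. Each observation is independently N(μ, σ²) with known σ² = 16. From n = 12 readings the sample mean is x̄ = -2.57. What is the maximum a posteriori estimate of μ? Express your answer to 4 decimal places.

μ̂_MAP = -2.7943

n = 12, x̄ = -2.57.
For a Normal prior and Normal likelihood with known variance, the posterior is Normal; its mode equals its mean, the precision-weighted average.
Prior precision 1/σ₀² = 1/25 = 0.04; data precision n/σ² = 12/16 = 0.75.
μ̂ = (0.04·(-7) + 0.75·(-2.57)) / (0.04 + 0.75) = (-2.2075)/0.79 = -883/316 ≈ -2.7943.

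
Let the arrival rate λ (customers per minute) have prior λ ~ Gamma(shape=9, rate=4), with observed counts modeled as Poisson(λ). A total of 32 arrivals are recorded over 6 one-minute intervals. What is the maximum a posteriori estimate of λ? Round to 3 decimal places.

λ̂_MAP = 4.000

Σxᵢ = 32, n = 6.
Posterior ∝ λ^8e^(−4λ) · λ^32e^(−6λ) = λ^40e^(−10λ), i.e. Gamma(shape=41, rate=10).
The mode of a Gamma(a, b) with a ≥ 1 (shape–rate) is (a−1)/b = 40/10 ≈ 4.000.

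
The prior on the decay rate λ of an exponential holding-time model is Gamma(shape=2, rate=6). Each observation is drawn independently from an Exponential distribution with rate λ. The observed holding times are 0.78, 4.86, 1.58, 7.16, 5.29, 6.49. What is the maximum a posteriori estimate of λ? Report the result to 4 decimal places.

λ̂_MAP = 0.2177

The Exponential(rate=λ) likelihood is ∝ λ^n e^(−λΣtᵢ). Here n = 6 and Σtᵢ = 0.78 + 4.86 + 1.58 + 7.16 + 5.29 + 6.49 = 26.16.
Posterior ∝ λe^(−6λ) · λ^6e^(−26.16λ) = λ^7e^(−32.16λ), i.e. Gamma(8, 32.16).
Mode = (a−1)/b = 7/32.16 ≈ 0.2177.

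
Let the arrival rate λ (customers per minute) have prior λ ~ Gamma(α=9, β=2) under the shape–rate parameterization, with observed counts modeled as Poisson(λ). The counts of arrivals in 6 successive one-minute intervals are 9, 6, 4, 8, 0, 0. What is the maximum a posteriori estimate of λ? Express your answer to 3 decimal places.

λ̂_MAP = 4.375

Σxᵢ = 9+6+4+8+0+0 = 27, with n = 6.
Posterior ∝ λ^8e^(−2λ) · λ^27e^(−6λ) = λ^35e^(−8λ), i.e. Gamma(shape=36, rate=8).
The mode of a Gamma(a, b) with a ≥ 1 (shape–rate) is (a−1)/b = 35/8 ≈ 4.375.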